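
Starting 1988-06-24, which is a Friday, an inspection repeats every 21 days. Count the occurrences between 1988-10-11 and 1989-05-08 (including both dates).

Occurrences land 21·i days after 1988-06-24 for i = 0, 1, 2, …
1988-10-11 is 109 days after the start; 109 ÷ 21 = 5 remainder 4; since the remainder is 4, round up to i = 6. First occurrence in the window: #7 on 1988-10-28 (6×21 = 126 days in).
1989-05-08 is 318 days after the start; 318 ÷ 21 = 15 remainder 3. Last occurrence in the window: #16 on 1989-05-05.
Occurrences #7 through #16: 10 in total.

10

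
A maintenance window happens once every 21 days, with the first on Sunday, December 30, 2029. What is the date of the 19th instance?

The 19th occurrence is 18 intervals after the first: 18 × 21 = 378 days after December 30, 2029.
December has 31 days — 1 day to the end of December leaves 377.
January has 31 days (346 left).
February has 28 days (318 left).
March has 31 days (287 left).
April has 30 days (257 left).
May has 31 days (226 left).
June has 30 days (196 left).
July has 31 days (165 left).
August has 31 days (134 left).
September has 30 days (104 left).
October has 31 days (73 left).
November has 30 days (43 left).
December has 31 days (12 left).
12 days into January → January 12, 2031.

January 12, 2031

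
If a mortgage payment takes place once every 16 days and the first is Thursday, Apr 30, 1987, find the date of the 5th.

The 5th occurrence is 4 intervals after the first: 4 × 16 = 64 days after Apr 30, 1987.
Apr has 30 days — 0 days to the end of Apr leaves 64.
May has 31 days (33 left).
Jun has 30 days (3 left).
3 days into Jul → Jul 3, 1987.

Jul 3, 1987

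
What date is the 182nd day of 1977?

Jul 1, 1977

Jan has 31 days (182 − 31 = 151 remain).
Feb has 28 days (151 − 28 = 123 remain).
Mar has 31 days (123 − 31 = 92 remain).
Apr has 30 days (92 − 30 = 62 remain).
May has 31 days (62 − 31 = 31 remain).
Jun has 30 days (31 − 30 = 1 remain).
1 into Jul → Jul 1.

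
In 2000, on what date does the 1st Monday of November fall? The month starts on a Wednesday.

November 2000 begins on a Wednesday, so the first Monday is November 6 (5 days later).

November 6, 2000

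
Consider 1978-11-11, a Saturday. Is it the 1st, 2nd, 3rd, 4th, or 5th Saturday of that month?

Day 11 falls in week ⌈11/7⌉ of the month.
Days 1–7 hold the 1st Saturday, 8–14 the 2nd, 15–21 the 3rd, 22–28 the 4th, 29–31 the 5th.
11 is in the range for the 2nd.

2nd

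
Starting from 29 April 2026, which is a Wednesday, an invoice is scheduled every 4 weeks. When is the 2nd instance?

The 2nd occurrence is 1 interval after the first: 1 × 28 = 28 days after 29 April 2026.
April has 30 days — 1 day to the end of April leaves 27.
27 days into May → 27 May 2026.

27 May 2026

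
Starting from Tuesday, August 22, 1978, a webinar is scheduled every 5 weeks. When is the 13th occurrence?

The 13th occurrence is 12 intervals after the first: 12 × 35 = 420 days after August 22, 1978.
August has 31 days — 9 days to the end of August leaves 411.
From end of August to end of 1978 is 122 days (289 left).
January has 31 days (258 left).
February has 28 days (230 left).
March has 31 days (199 left).
April has 30 days (169 left).
May has 31 days (138 left).
June has 30 days (108 left).
July has 31 days (77 left).
August has 31 days (46 left).
September has 30 days (16 left).
16 days into October → October 16, 1979.

October 16, 1979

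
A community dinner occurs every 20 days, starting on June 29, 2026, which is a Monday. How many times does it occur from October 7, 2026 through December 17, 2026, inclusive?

Occurrences land 20·i days after June 29, 2026 for i = 0, 1, 2, …
October 7, 2026 is 100 days after the start; 100 ÷ 20 = 5 remainder 0. First occurrence in the window: #6 on October 7, 2026 (5×20 = 100 days in).
December 17, 2026 is 171 days after the start; 171 ÷ 20 = 8 remainder 11. Last occurrence in the window: #9 on December 6, 2026.
Occurrences #6 through #9: 4 in total.

4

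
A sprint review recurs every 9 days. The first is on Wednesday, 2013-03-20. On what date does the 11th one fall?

2013-06-18

The 11th occurrence is 10 intervals after the first: 10 × 9 = 90 days after 2013-03-20.
March has 31 days — 11 days to the end of March leaves 79.
April has 30 days (49 left).
May has 31 days (18 left).
18 days into June → 2013-06-18.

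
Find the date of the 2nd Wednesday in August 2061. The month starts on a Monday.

August 2061 begins on a Monday, so the first Wednesday is August 3 (2 days later).
The 2nd Wednesday is 1 weeks later: 3 + 7 = 10.

2061-08-10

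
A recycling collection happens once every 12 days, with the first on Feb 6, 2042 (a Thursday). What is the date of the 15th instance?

The 15th occurrence is 14 intervals after the first: 14 × 12 = 168 days after Feb 6, 2042.
Feb has 28 days — 22 days to the end of Feb leaves 146.
Mar has 31 days (115 left).
Apr has 30 days (85 left).
May has 31 days (54 left).
Jun has 30 days (24 left).
24 days into Jul → Jul 24, 2042.

Jul 24, 2042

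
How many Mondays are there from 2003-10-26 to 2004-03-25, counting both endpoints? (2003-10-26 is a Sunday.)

2003-10-26 is a Sunday; the first Monday on or after it is 2003-10-27 (1 day later).
From 2003-10-27 to 2004-03-25: 4 + 30 + 31 + 31 + 29 + 25 = 150 days (rest of October, November, December, January, February, March).
150 ÷ 7 = 21 full weeks with remainder 3, so 21 more Mondays after the first → 22.

22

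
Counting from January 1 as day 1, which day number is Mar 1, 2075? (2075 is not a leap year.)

60

Days in months before Mar: 31 + 28 = 59.
Plus 1 day into Mar → day 60.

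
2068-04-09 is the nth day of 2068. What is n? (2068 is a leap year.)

Days in months before April: 31 + 29 + 31 = 91.
Plus 9 days into April → day 100.

100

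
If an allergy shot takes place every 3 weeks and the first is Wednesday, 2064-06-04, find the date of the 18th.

The 18th occurrence is 17 intervals after the first: 17 × 21 = 357 days after 2064-06-04.
June has 30 days — 26 days to the end of June leaves 331.
July has 31 days (300 left).
August has 31 days (269 left).
September has 30 days (239 left).
October has 31 days (208 left).
November has 30 days (178 left).
December has 31 days (147 left).
January has 31 days (116 left).
February has 28 days (88 left).
March has 31 days (57 left).
April has 30 days (27 left).
27 days into May → 2065-05-27.

2065-05-27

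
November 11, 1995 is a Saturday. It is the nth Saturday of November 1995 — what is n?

2nd

Day 11 falls in week ⌈11/7⌉ of the month.
Days 1–7 hold the 1st Saturday, 8–14 the 2nd, 15–21 the 3rd, 22–28 the 4th, 29–31 the 5th.
11 is in the range for the 2nd.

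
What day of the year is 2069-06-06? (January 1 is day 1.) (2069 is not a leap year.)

157

Days in months before June: 31 + 28 + 31 + 30 + 31 = 151.
Plus 6 days into June → day 157.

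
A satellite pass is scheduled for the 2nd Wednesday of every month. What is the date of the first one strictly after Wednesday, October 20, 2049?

November 10, 2049

October 2049 starts on a Friday; its first Wednesday is the 6th, so the 2nd Wednesday is the 13th — October 13, 2049.
That is not after October 20, 2049, so look at November 2049.
November 2049 starts on a Monday; its first Wednesday is the 3rd, so the 2nd Wednesday is the 10th — November 10, 2049.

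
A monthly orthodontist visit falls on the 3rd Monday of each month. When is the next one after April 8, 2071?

April 2071 starts on a Wednesday; its first Monday is the 6th, so the 3rd Monday is the 20th — April 20, 2071.
April 20, 2071 is after April 8, 2071, so that is the next one.

April 20, 2071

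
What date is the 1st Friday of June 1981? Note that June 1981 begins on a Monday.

1981-06-05

June 1981 begins on a Monday, so the first Friday is June 5 (4 days later).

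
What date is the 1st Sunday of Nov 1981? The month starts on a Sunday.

Nov 1981 begins on a Sunday, so the first Sunday is Nov 1.

Nov 1, 1981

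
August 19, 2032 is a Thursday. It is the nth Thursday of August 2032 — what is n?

3rd

Day 19 falls in week ⌈19/7⌉ of the month.
Days 1–7 hold the 1st Thursday, 8–14 the 2nd, 15–21 the 3rd, 22–28 the 4th, 29–31 the 5th.
19 is in the range for the 3rd.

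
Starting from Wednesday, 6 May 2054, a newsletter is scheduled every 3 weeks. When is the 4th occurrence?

The 4th occurrence is 3 intervals after the first: 3 × 21 = 63 days after 6 May 2054.
May has 31 days — 25 days to the end of May leaves 38.
June has 30 days (8 left).
8 days into July → 8 July 2054.

8 July 2054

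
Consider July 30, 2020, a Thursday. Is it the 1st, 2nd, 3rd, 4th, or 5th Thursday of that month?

5th

Day 30 falls in week ⌈30/7⌉ of the month.
Days 1–7 hold the 1st Thursday, 8–14 the 2nd, 15–21 the 3rd, 22–28 the 4th, 29–31 the 5th.
30 is in the range for the 5th.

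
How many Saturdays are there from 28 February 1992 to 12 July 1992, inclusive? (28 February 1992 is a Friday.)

20

28 February 1992 is a Friday; the first Saturday on or after it is 29 February 1992 (1 day later).
From 29 February 1992 to 12 July 1992: 0 + 31 + 30 + 31 + 30 + 12 = 134 days (rest of February, March, April, May, June, July).
134 ÷ 7 = 19 full weeks with remainder 1, so 19 more Saturdays after the first → 20.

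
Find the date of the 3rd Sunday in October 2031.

19 October 2031

The first Sunday of October 2031 is October 5.
The 3rd Sunday is 2 weeks later: 5 + 14 = 19.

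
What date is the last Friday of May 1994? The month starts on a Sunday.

May 1994 begins on a Sunday, so the first Friday is May 6 (5 days later).
May 1994 has 31 days. Adding weeks: 6, 13, 20, 27 — the last one ≤ 31 is the 27th.

May 27, 1994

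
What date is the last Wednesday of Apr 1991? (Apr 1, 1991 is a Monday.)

Apr 24, 1991

Apr 1991 begins on a Monday, so the first Wednesday is Apr 3 (2 days later).
Apr 1991 has 30 days. Adding weeks: 3, 10, 17, 24 — the last one ≤ 30 is the 24th.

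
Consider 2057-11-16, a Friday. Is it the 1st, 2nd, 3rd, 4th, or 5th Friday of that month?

3rd

Day 16 falls in week ⌈16/7⌉ of the month.
Days 1–7 hold the 1st Friday, 8–14 the 2nd, 15–21 the 3rd, 22–28 the 4th, 29–31 the 5th.
16 is in the range for the 3rd.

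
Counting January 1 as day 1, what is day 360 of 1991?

January has 31 days (360 − 31 = 329 remain).
February has 28 days (329 − 28 = 301 remain).
March has 31 days (301 − 31 = 270 remain).
April has 30 days (270 − 30 = 240 remain).
May has 31 days (240 − 31 = 209 remain).
June has 30 days (209 − 30 = 179 remain).
July has 31 days (179 − 31 = 148 remain).
August has 31 days (148 − 31 = 117 remain).
September has 30 days (117 − 30 = 87 remain).
October has 31 days (87 − 31 = 56 remain).
November has 30 days (56 − 30 = 26 remain).
26 into December → December 26.

26 December 1991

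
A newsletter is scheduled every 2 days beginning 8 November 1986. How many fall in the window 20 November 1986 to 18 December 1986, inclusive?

Occurrences land 2·i days after 8 November 1986 for i = 0, 1, 2, …
20 November 1986 is 12 days after the start; 12 ÷ 2 = 6 remainder 0. First occurrence in the window: #7 on 20 November 1986 (6×2 = 12 days in).
18 December 1986 is 40 days after the start; 40 ÷ 2 = 20 remainder 0. Last occurrence in the window: #21 on 18 December 1986.
Occurrences #7 through #21: 15 in total.

15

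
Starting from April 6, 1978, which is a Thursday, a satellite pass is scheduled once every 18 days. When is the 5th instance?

The 5th occurrence is 4 intervals after the first: 4 × 18 = 72 days after April 6, 1978.
April has 30 days — 24 days to the end of April leaves 48.
May has 31 days (17 left).
17 days into June → June 17, 1978.

June 17, 1978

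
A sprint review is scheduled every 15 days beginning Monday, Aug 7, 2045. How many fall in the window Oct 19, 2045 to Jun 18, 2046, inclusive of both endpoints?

17

Occurrences land 15·i days after Aug 7, 2045 for i = 0, 1, 2, …
Oct 19, 2045 is 73 days after the start; 73 ÷ 15 = 4 remainder 13; since the remainder is 13, round up to i = 5. First occurrence in the window: #6 on Oct 21, 2045 (5×15 = 75 days in).
Jun 18, 2046 is 315 days after the start; 315 ÷ 15 = 21 remainder 0. Last occurrence in the window: #22 on Jun 18, 2046.
Occurrences #6 through #22: 17 in total.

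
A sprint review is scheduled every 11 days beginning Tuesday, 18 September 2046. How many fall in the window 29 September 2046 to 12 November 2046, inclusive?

Occurrences land 11·i days after 18 September 2046 for i = 0, 1, 2, …
29 September 2046 is 11 days after the start; 11 ÷ 11 = 1 remainder 0. First occurrence in the window: #2 on 29 September 2046 (1×11 = 11 days in).
12 November 2046 is 55 days after the start; 55 ÷ 11 = 5 remainder 0. Last occurrence in the window: #6 on 12 November 2046.
Occurrences #2 through #6: 5 in total.

5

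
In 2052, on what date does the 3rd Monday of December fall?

16 December 2052

December 2052 begins on a Sunday, so the first Monday is December 2 (1 day later).
The 3rd Monday is 2 weeks later: 2 + 14 = 16.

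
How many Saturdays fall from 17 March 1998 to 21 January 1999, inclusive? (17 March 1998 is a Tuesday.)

44

17 March 1998 is a Tuesday; the first Saturday on or after it is 21 March 1998 (4 days later).
From 21 March 1998 to 21 January 1999: 10 + 30 + 31 + 30 + 31 + 31 + 30 + 31 + 30 + 31 + 21 = 306 days (rest of March, April, May, June, July, August, September, October, November, December, January).
306 ÷ 7 = 43 full weeks with remainder 5, so 43 more Saturdays after the first → 44.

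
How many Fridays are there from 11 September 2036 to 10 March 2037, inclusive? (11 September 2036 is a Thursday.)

11 September 2036 is a Thursday; the first Friday on or after it is 12 September 2036 (1 day later).
From 12 September 2036 to 10 March 2037: 18 + 31 + 30 + 31 + 31 + 28 + 10 = 179 days (rest of September, October, November, December, January, February, March).
179 ÷ 7 = 25 full weeks with remainder 4, so 25 more Fridays after the first → 26.

26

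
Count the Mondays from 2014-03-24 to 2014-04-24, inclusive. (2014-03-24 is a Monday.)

2014-03-24 is a Monday; the first Monday on or after it is 2014-03-24.
From 2014-03-24 to 2014-04-24: 7 + 24 = 31 days (rest of March, April).
31 ÷ 7 = 4 full weeks with remainder 3, so 4 more Mondays after the first → 5.

5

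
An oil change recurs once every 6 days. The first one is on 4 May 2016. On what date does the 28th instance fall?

The 28th occurrence is 27 intervals after the first: 27 × 6 = 162 days after 4 May 2016.
May has 31 days — 27 days to the end of May leaves 135.
June has 30 days (105 left).
July has 31 days (74 left).
August has 31 days (43 left).
September has 30 days (13 left).
13 days into October → 13 October 2016.

13 October 2016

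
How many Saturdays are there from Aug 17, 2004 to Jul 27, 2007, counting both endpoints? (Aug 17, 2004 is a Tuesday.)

153

Aug 17, 2004 is a Tuesday; the first Saturday on or after it is Aug 21, 2004 (4 days later).
From Aug 21, 2004 to Jul 27, 2007: 132 + 365 + 365 + 208 = 1070 days (rest of 2004, 2005, 2006, to Jul 27, 2007 in 2007).
1070 ÷ 7 = 152 full weeks with remainder 6, so 152 more Saturdays after the first → 153.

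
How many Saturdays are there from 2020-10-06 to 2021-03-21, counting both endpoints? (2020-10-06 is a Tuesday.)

2020-10-06 is a Tuesday; the first Saturday on or after it is 2020-10-10 (4 days later).
From 2020-10-10 to 2021-03-21: 21 + 30 + 31 + 31 + 28 + 21 = 162 days (rest of October, November, December, January, February, March).
162 ÷ 7 = 23 full weeks with remainder 1, so 23 more Saturdays after the first → 24.

24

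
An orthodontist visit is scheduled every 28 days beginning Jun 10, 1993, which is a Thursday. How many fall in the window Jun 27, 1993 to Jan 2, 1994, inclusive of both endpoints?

Occurrences land 28·i days after Jun 10, 1993 for i = 0, 1, 2, …
Jun 27, 1993 is 17 days after the start; 17 ÷ 28 = 0 remainder 17; since the remainder is 17, round up to i = 1. First occurrence in the window: #2 on Jul 8, 1993 (1×28 = 28 days in).
Jan 2, 1994 is 206 days after the start; 206 ÷ 28 = 7 remainder 10. Last occurrence in the window: #8 on Dec 23, 1993.
Occurrences #2 through #8: 7 in total.

7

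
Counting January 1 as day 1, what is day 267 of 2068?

September 23, 2068

January has 31 days (267 − 31 = 236 remain).
February has 29 days (236 − 29 = 207 remain).
March has 31 days (207 − 31 = 176 remain).
April has 30 days (176 − 30 = 146 remain).
May has 31 days (146 − 31 = 115 remain).
June has 30 days (115 − 30 = 85 remain).
July has 31 days (85 − 31 = 54 remain).
August has 31 days (54 − 31 = 23 remain).
23 into September → September 23.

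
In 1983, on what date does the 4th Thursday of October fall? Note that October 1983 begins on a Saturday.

27 October 1983

October 1983 begins on a Saturday, so the first Thursday is October 6 (5 days later).
The 4th Thursday is 3 weeks later: 6 + 21 = 27.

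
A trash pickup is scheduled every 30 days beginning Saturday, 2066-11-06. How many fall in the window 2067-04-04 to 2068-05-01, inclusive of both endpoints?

Occurrences land 30·i days after 2066-11-06 for i = 0, 1, 2, …
2067-04-04 is 149 days after the start; 149 ÷ 30 = 4 remainder 29; since the remainder is 29, round up to i = 5. First occurrence in the window: #6 on 2067-04-05 (5×30 = 150 days in).
2068-05-01 is 542 days after the start; 542 ÷ 30 = 18 remainder 2. Last occurrence in the window: #19 on 2068-04-29.
Occurrences #6 through #19: 14 in total.

14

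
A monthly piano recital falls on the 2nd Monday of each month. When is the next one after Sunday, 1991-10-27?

October 1991 starts on a Tuesday; its first Monday is the 7th, so the 2nd Monday is the 14th — 1991-10-14.
That is not after 1991-10-27, so look at November 1991.
November 1991 starts on a Friday; its first Monday is the 4th, so the 2nd Monday is the 11th — 1991-11-11.

1991-11-11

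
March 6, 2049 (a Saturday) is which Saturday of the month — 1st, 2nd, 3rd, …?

1st

Day 6 falls in week ⌈6/7⌉ of the month.
Days 1–7 hold the 1st Saturday, 8–14 the 2nd, 15–21 the 3rd, 22–28 the 4th, 29–31 the 5th.
6 is in the range for the 1st.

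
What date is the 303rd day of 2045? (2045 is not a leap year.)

30 October 2045

January has 31 days (303 − 31 = 272 remain).
February has 28 days (272 − 28 = 244 remain).
March has 31 days (244 − 31 = 213 remain).
April has 30 days (213 − 30 = 183 remain).
May has 31 days (183 − 31 = 152 remain).
June has 30 days (152 − 30 = 122 remain).
July has 31 days (122 − 31 = 91 remain).
August has 31 days (91 − 31 = 60 remain).
September has 30 days (60 − 30 = 30 remain).
30 into October → October 30.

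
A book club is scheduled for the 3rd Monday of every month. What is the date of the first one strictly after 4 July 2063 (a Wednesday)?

16 July 2063

July 2063 starts on a Sunday; its first Monday is the 2nd, so the 3rd Monday is the 16th — 16 July 2063.
16 July 2063 is after 4 July 2063, so that is the next one.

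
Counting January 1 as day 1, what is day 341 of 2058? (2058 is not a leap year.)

Dec 7, 2058

Jan has 31 days (341 − 31 = 310 remain).
Feb has 28 days (310 − 28 = 282 remain).
Mar has 31 days (282 − 31 = 251 remain).
Apr has 30 days (251 − 30 = 221 remain).
May has 31 days (221 − 31 = 190 remain).
Jun has 30 days (190 − 30 = 160 remain).
Jul has 31 days (160 − 31 = 129 remain).
Aug has 31 days (129 − 31 = 98 remain).
Sep has 30 days (98 − 30 = 68 remain).
Oct has 31 days (68 − 31 = 37 remain).
Nov has 30 days (37 − 30 = 7 remain).
7 into Dec → Dec 7.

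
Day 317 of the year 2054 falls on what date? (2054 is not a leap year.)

January has 31 days (317 − 31 = 286 remain).
February has 28 days (286 − 28 = 258 remain).
March has 31 days (258 − 31 = 227 remain).
April has 30 days (227 − 30 = 197 remain).
May has 31 days (197 − 31 = 166 remain).
June has 30 days (166 − 30 = 136 remain).
July has 31 days (136 − 31 = 105 remain).
August has 31 days (105 − 31 = 74 remain).
September has 30 days (74 − 30 = 44 remain).
October has 31 days (44 − 31 = 13 remain).
13 into November → November 13.

13 November 2054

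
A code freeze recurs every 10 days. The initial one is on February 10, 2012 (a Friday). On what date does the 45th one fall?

April 25, 2013

The 45th occurrence is 44 intervals after the first: 44 × 10 = 440 days after February 10, 2012.
February has 29 days — 19 days to the end of February leaves 421.
From end of February to end of 2012 is 306 days (115 left).
January has 31 days (84 left).
February has 28 days (56 left).
March has 31 days (25 left).
25 days into April → April 25, 2013.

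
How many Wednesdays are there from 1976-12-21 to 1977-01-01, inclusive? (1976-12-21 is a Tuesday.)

1976-12-21 is a Tuesday; the first Wednesday on or after it is 1976-12-22 (1 day later).
From 1976-12-22 to 1977-01-01: 9 + 1 = 10 days (rest of December, January).
10 ÷ 7 = 1 full weeks with remainder 3, so 1 more Wednesdays after the first → 2.

2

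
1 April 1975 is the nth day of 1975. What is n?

Days in months before April: 31 + 28 + 31 = 90.
Plus 1 day into April → day 91.

91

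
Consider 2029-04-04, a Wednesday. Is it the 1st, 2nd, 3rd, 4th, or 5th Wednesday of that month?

Day 4 falls in week ⌈4/7⌉ of the month.
Days 1–7 hold the 1st Wednesday, 8–14 the 2nd, 15–21 the 3rd, 22–28 the 4th, 29–31 the 5th.
4 is in the range for the 1st.

1st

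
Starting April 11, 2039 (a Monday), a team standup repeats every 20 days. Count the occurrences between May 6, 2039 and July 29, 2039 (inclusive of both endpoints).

4

Occurrences land 20·i days after April 11, 2039 for i = 0, 1, 2, …
May 6, 2039 is 25 days after the start; 25 ÷ 20 = 1 remainder 5; since the remainder is 5, round up to i = 2. First occurrence in the window: #3 on May 21, 2039 (2×20 = 40 days in).
July 29, 2039 is 109 days after the start; 109 ÷ 20 = 5 remainder 9. Last occurrence in the window: #6 on July 20, 2039.
Occurrences #3 through #6: 4 in total.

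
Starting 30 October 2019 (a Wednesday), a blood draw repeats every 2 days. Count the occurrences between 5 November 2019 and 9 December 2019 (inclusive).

18

Occurrences land 2·i days after 30 October 2019 for i = 0, 1, 2, …
5 November 2019 is 6 days after the start; 6 ÷ 2 = 3 remainder 0. First occurrence in the window: #4 on 5 November 2019 (3×2 = 6 days in).
9 December 2019 is 40 days after the start; 40 ÷ 2 = 20 remainder 0. Last occurrence in the window: #21 on 9 December 2019.
Occurrences #4 through #21: 18 in total.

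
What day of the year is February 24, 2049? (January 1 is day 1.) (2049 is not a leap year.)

Days in months before February: 31 = 31.
Plus 24 days into February → day 55.

55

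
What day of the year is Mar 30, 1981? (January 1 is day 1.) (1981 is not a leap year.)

Days in months before Mar: 31 + 28 = 59.
Plus 30 days into Mar → day 89.

89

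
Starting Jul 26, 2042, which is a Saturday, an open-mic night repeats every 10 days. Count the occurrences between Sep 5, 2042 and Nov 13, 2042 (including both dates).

7

Occurrences land 10·i days after Jul 26, 2042 for i = 0, 1, 2, …
Sep 5, 2042 is 41 days after the start; 41 ÷ 10 = 4 remainder 1; since the remainder is 1, round up to i = 5. First occurrence in the window: #6 on Sep 14, 2042 (5×10 = 50 days in).
Nov 13, 2042 is 110 days after the start; 110 ÷ 10 = 11 remainder 0. Last occurrence in the window: #12 on Nov 13, 2042.
Occurrences #6 through #12: 7 in total.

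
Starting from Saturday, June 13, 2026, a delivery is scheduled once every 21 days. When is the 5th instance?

September 5, 2026

The 5th occurrence is 4 intervals after the first: 4 × 21 = 84 days after June 13, 2026.
June has 30 days — 17 days to the end of June leaves 67.
July has 31 days (36 left).
August has 31 days (5 left).
5 days into September → September 5, 2026.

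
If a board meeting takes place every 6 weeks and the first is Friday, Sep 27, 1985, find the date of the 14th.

The 14th occurrence is 13 intervals after the first: 13 × 42 = 546 days after Sep 27, 1985.
Sep has 30 days — 3 days to the end of Sep leaves 543.
From end of Sep to end of 1985 is 92 days (451 left).
1986 has 365 days (86 left).
Jan has 31 days (55 left).
Feb has 28 days (27 left).
27 days into Mar → Mar 27, 1987.

Mar 27, 1987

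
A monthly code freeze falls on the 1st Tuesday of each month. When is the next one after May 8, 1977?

Jun 7, 1977

May 1977 starts on a Sunday, so its 1st Tuesday is May 3, 1977 (2 days in).
That is not after May 8, 1977, so look at Jun 1977.
Jun 1977 starts on a Wednesday, so its 1st Tuesday is Jun 7, 1977 (6 days in).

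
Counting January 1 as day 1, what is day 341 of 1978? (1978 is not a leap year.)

Dec 7, 1978

Jan has 31 days (341 − 31 = 310 remain).
Feb has 28 days (310 − 28 = 282 remain).
Mar has 31 days (282 − 31 = 251 remain).
Apr has 30 days (251 − 30 = 221 remain).
May has 31 days (221 − 31 = 190 remain).
Jun has 30 days (190 − 30 = 160 remain).
Jul has 31 days (160 − 31 = 129 remain).
Aug has 31 days (129 − 31 = 98 remain).
Sep has 30 days (98 − 30 = 68 remain).
Oct has 31 days (68 − 31 = 37 remain).
Nov has 30 days (37 − 30 = 7 remain).
7 into Dec → Dec 7.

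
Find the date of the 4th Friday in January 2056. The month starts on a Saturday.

2056-01-28

January 2056 begins on a Saturday, so the first Friday is January 7 (6 days later).
The 4th Friday is 3 weeks later: 7 + 21 = 28.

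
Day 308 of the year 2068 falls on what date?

January has 31 days (308 − 31 = 277 remain).
February has 29 days (277 − 29 = 248 remain).
March has 31 days (248 − 31 = 217 remain).
April has 30 days (217 − 30 = 187 remain).
May has 31 days (187 − 31 = 156 remain).
June has 30 days (156 − 30 = 126 remain).
July has 31 days (126 − 31 = 95 remain).
August has 31 days (95 − 31 = 64 remain).
September has 30 days (64 − 30 = 34 remain).
October has 31 days (34 − 31 = 3 remain).
3 into November → November 3.

3 November 2068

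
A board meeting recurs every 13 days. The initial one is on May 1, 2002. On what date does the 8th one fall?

July 31, 2002

The 8th occurrence is 7 intervals after the first: 7 × 13 = 91 days after May 1, 2002.
May has 31 days — 30 days to the end of May leaves 61.
June has 30 days (31 left).
31 days into July → July 31, 2002.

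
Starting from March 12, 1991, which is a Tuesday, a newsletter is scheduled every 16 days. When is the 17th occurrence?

November 23, 1991

The 17th occurrence is 16 intervals after the first: 16 × 16 = 256 days after March 12, 1991.
March has 31 days — 19 days to the end of March leaves 237.
April has 30 days (207 left).
May has 31 days (176 left).
June has 30 days (146 left).
July has 31 days (115 left).
August has 31 days (84 left).
September has 30 days (54 left).
October has 31 days (23 left).
23 days into November → November 23, 1991.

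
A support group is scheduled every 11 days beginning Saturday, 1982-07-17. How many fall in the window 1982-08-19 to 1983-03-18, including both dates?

Occurrences land 11·i days after 1982-07-17 for i = 0, 1, 2, …
1982-08-19 is 33 days after the start; 33 ÷ 11 = 3 remainder 0. First occurrence in the window: #4 on 1982-08-19 (3×11 = 33 days in).
1983-03-18 is 244 days after the start; 244 ÷ 11 = 22 remainder 2. Last occurrence in the window: #23 on 1983-03-16.
Occurrences #4 through #23: 20 in total.

20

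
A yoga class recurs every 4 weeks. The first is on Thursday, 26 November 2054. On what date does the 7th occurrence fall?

13 May 2055

The 7th occurrence is 6 intervals after the first: 6 × 28 = 168 days after 26 November 2054.
November has 30 days — 4 days to the end of November leaves 164.
December has 31 days (133 left).
January has 31 days (102 left).
February has 28 days (74 left).
March has 31 days (43 left).
April has 30 days (13 left).
13 days into May → 13 May 2055.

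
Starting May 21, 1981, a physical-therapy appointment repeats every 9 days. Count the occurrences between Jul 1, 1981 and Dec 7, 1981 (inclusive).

Occurrences land 9·i days after May 21, 1981 for i = 0, 1, 2, …
Jul 1, 1981 is 41 days after the start; 41 ÷ 9 = 4 remainder 5; since the remainder is 5, round up to i = 5. First occurrence in the window: #6 on Jul 5, 1981 (5×9 = 45 days in).
Dec 7, 1981 is 200 days after the start; 200 ÷ 9 = 22 remainder 2. Last occurrence in the window: #23 on Dec 5, 1981.
Occurrences #6 through #23: 18 in total.

18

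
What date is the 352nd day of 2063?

Jan has 31 days (352 − 31 = 321 remain).
Feb has 28 days (321 − 28 = 293 remain).
Mar has 31 days (293 − 31 = 262 remain).
Apr has 30 days (262 − 30 = 232 remain).
May has 31 days (232 − 31 = 201 remain).
Jun has 30 days (201 − 30 = 171 remain).
Jul has 31 days (171 − 31 = 140 remain).
Aug has 31 days (140 − 31 = 109 remain).
Sep has 30 days (109 − 30 = 79 remain).
Oct has 31 days (79 − 31 = 48 remain).
Nov has 30 days (48 − 30 = 18 remain).
18 into Dec → Dec 18.

Dec 18, 2063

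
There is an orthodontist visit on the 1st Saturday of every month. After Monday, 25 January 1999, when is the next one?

January 1999 starts on a Friday, so its 1st Saturday is 2 January 1999 (1 day in).
That is not after 25 January 1999, so look at February 1999.
February 1999 starts on a Monday, so its 1st Saturday is 6 February 1999 (5 days in).

6 February 1999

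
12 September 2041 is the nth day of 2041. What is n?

Days in months before September: 31 + 28 + 31 + 30 + 31 + 30 + 31 + 31 = 243.
Plus 12 days into September → day 255.

255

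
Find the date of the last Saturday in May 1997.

31 May 1997

The first Saturday of May 1997 is May 3.
May 1997 has 31 days. Adding weeks: 3, 10, 17, 24, 31 — the last one ≤ 31 is the 31st.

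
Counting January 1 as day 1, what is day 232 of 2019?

Aug 20, 2019

Jan has 31 days (232 − 31 = 201 remain).
Feb has 28 days (201 − 28 = 173 remain).
Mar has 31 days (173 − 31 = 142 remain).
Apr has 30 days (142 − 30 = 112 remain).
May has 31 days (112 − 31 = 81 remain).
Jun has 30 days (81 − 30 = 51 remain).
Jul has 31 days (51 − 31 = 20 remain).
20 into Aug → Aug 20.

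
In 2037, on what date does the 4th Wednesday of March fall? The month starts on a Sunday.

March 2037 begins on a Sunday, so the first Wednesday is March 4 (3 days later).
The 4th Wednesday is 3 weeks later: 4 + 21 = 25.

March 25, 2037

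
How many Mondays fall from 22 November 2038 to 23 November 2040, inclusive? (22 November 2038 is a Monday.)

22 November 2038 is a Monday; the first Monday on or after it is 22 November 2038.
From 22 November 2038 to 23 November 2040: 39 + 365 + 328 = 732 days (rest of 2038, 2039, to 23 November 2040 in 2040).
732 ÷ 7 = 104 full weeks with remainder 4, so 104 more Mondays after the first → 105.

105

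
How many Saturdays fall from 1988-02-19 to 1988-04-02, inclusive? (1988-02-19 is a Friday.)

1988-02-19 is a Friday; the first Saturday on or after it is 1988-02-20 (1 day later).
From 1988-02-20 to 1988-04-02: 9 + 31 + 2 = 42 days (rest of February, March, April).
42 ÷ 7 = 6 full weeks with remainder 0, so 6 more Saturdays after the first → 7.

7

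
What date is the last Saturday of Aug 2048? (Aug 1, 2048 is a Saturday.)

Aug 29, 2048

Aug 2048 begins on a Saturday, so the first Saturday is Aug 1.
Aug 2048 has 31 days. Adding weeks: 1, 8, 15, 22, 29 — the last one ≤ 31 is the 29th.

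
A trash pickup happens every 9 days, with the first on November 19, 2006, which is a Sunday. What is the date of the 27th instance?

July 11, 2007

The 27th occurrence is 26 intervals after the first: 26 × 9 = 234 days after November 19, 2006.
November has 30 days — 11 days to the end of November leaves 223.
December has 31 days (192 left).
January has 31 days (161 left).
February has 28 days (133 left).
March has 31 days (102 left).
April has 30 days (72 left).
May has 31 days (41 left).
June has 30 days (11 left).
11 days into July → July 11, 2007.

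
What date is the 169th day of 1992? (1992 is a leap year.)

1992-06-17

January has 31 days (169 − 31 = 138 remain).
February has 29 days (138 − 29 = 109 remain).
March has 31 days (109 − 31 = 78 remain).
April has 30 days (78 − 30 = 48 remain).
May has 31 days (48 − 31 = 17 remain).
17 into June → June 17.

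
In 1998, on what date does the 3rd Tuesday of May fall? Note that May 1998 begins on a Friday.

19 May 1998

May 1998 begins on a Friday, so the first Tuesday is May 5 (4 days later).
The 3rd Tuesday is 2 weeks later: 5 + 14 = 19.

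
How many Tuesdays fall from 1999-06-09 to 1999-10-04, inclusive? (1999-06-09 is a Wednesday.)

1999-06-09 is a Wednesday; the first Tuesday on or after it is 1999-06-15 (6 days later).
From 1999-06-15 to 1999-10-04: 15 + 31 + 31 + 30 + 4 = 111 days (rest of June, July, August, September, October).
111 ÷ 7 = 15 full weeks with remainder 6, so 15 more Tuesdays after the first → 16.

16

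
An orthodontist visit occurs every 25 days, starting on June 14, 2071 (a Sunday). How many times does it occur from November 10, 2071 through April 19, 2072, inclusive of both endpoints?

Occurrences land 25·i days after June 14, 2071 for i = 0, 1, 2, …
November 10, 2071 is 149 days after the start; 149 ÷ 25 = 5 remainder 24; since the remainder is 24, round up to i = 6. First occurrence in the window: #7 on November 11, 2071 (6×25 = 150 days in).
April 19, 2072 is 310 days after the start; 310 ÷ 25 = 12 remainder 10. Last occurrence in the window: #13 on April 9, 2072.
Occurrences #7 through #13: 7 in total.

7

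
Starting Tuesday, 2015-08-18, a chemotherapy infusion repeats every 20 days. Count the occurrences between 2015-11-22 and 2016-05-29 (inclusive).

Occurrences land 20·i days after 2015-08-18 for i = 0, 1, 2, …
2015-11-22 is 96 days after the start; 96 ÷ 20 = 4 remainder 16; since the remainder is 16, round up to i = 5. First occurrence in the window: #6 on 2015-11-26 (5×20 = 100 days in).
2016-05-29 is 285 days after the start; 285 ÷ 20 = 14 remainder 5. Last occurrence in the window: #15 on 2016-05-24.
Occurrences #6 through #15: 10 in total.

10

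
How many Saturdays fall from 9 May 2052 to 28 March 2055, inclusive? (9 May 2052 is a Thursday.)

9 May 2052 is a Thursday; the first Saturday on or after it is 11 May 2052 (2 days later).
From 11 May 2052 to 28 March 2055: 234 + 365 + 365 + 87 = 1051 days (rest of 2052, 2053, 2054, to 28 March 2055 in 2055).
1051 ÷ 7 = 150 full weeks with remainder 1, so 150 more Saturdays after the first → 151.

151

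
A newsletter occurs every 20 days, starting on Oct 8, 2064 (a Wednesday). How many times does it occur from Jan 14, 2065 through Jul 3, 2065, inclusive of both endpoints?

Occurrences land 20·i days after Oct 8, 2064 for i = 0, 1, 2, …
Jan 14, 2065 is 98 days after the start; 98 ÷ 20 = 4 remainder 18; since the remainder is 18, round up to i = 5. First occurrence in the window: #6 on Jan 16, 2065 (5×20 = 100 days in).
Jul 3, 2065 is 268 days after the start; 268 ÷ 20 = 13 remainder 8. Last occurrence in the window: #14 on Jun 25, 2065.
Occurrences #6 through #14: 9 in total.

9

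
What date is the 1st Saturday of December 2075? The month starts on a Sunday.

December 2075 begins on a Sunday, so the first Saturday is December 7 (6 days later).

2075-12-07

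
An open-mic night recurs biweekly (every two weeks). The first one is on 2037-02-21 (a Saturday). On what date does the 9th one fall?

2037-06-13

The 9th occurrence is 8 intervals after the first: 8 × 14 = 112 days after 2037-02-21.
February has 28 days — 7 days to the end of February leaves 105.
March has 31 days (74 left).
April has 30 days (44 left).
May has 31 days (13 left).
13 days into June → 2037-06-13.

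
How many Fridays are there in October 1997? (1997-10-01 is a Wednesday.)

1997-10-01 is a Wednesday; the first Friday on or after it is 1997-10-03 (2 days later).
From 1997-10-03 to 1997-10-31 is 31 − 3 = 28 days.
28 ÷ 7 = 4 full weeks with remainder 0, so 4 more Fridays after the first → 5.

5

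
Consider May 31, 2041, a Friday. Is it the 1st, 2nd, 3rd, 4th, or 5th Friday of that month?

5th

Day 31 falls in week ⌈31/7⌉ of the month.
Days 1–7 hold the 1st Friday, 8–14 the 2nd, 15–21 the 3rd, 22–28 the 4th, 29–31 the 5th.
31 is in the range for the 5th.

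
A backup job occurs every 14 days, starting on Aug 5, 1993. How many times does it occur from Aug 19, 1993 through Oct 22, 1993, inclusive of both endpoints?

Occurrences land 14·i days after Aug 5, 1993 for i = 0, 1, 2, …
Aug 19, 1993 is 14 days after the start; 14 ÷ 14 = 1 remainder 0. First occurrence in the window: #2 on Aug 19, 1993 (1×14 = 14 days in).
Oct 22, 1993 is 78 days after the start; 78 ÷ 14 = 5 remainder 8. Last occurrence in the window: #6 on Oct 14, 1993.
Occurrences #2 through #6: 5 in total.

5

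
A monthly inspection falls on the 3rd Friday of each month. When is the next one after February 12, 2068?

February 17, 2068

February 2068 starts on a Wednesday; its first Friday is the 3rd, so the 3rd Friday is the 17th — February 17, 2068.
February 17, 2068 is after February 12, 2068, so that is the next one.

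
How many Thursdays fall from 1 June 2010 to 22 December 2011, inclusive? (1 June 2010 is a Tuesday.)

1 June 2010 is a Tuesday; the first Thursday on or after it is 3 June 2010 (2 days later).
From 3 June 2010 to 22 December 2011: 211 + 356 = 567 days (rest of 2010, to 22 December 2011 in 2011).
567 ÷ 7 = 81 full weeks with remainder 0, so 81 more Thursdays after the first → 82.

82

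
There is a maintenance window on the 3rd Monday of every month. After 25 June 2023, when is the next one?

June 2023 starts on a Thursday; its first Monday is the 5th, so the 3rd Monday is the 19th — 19 June 2023.
That is not after 25 June 2023, so look at July 2023.
July 2023 starts on a Saturday; its first Monday is the 3rd, so the 3rd Monday is the 17th — 17 July 2023.

17 July 2023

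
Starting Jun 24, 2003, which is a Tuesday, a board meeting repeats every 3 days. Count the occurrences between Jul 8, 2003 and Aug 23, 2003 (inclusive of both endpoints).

16

Occurrences land 3·i days after Jun 24, 2003 for i = 0, 1, 2, …
Jul 8, 2003 is 14 days after the start; 14 ÷ 3 = 4 remainder 2; since the remainder is 2, round up to i = 5. First occurrence in the window: #6 on Jul 9, 2003 (5×3 = 15 days in).
Aug 23, 2003 is 60 days after the start; 60 ÷ 3 = 20 remainder 0. Last occurrence in the window: #21 on Aug 23, 2003.
Occurrences #6 through #21: 16 in total.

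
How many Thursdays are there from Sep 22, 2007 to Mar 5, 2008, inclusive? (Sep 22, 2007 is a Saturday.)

Sep 22, 2007 is a Saturday; the first Thursday on or after it is Sep 27, 2007 (5 days later).
From Sep 27, 2007 to Mar 5, 2008: 3 + 31 + 30 + 31 + 31 + 29 + 5 = 160 days (rest of Sep, Oct, Nov, Dec, Jan, Feb, Mar).
160 ÷ 7 = 22 full weeks with remainder 6, so 22 more Thursdays after the first → 23.

23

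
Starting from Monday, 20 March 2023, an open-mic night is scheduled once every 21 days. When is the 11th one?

16 October 2023

The 11th occurrence is 10 intervals after the first: 10 × 21 = 210 days after 20 March 2023.
March has 31 days — 11 days to the end of March leaves 199.
April has 30 days (169 left).
May has 31 days (138 left).
June has 30 days (108 left).
July has 31 days (77 left).
August has 31 days (46 left).
September has 30 days (16 left).
16 days into October → 16 October 2023.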